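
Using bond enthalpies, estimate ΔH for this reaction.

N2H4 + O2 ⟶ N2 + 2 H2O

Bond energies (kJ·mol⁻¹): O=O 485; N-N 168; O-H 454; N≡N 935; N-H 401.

ΔH ≈ −494 kJ

Bonds broken (reactants):
  N-H: 4 × 401 = 1604
  N-N: 1 × 168 = 168
  O=O: 1 × 485 = 485
  Σ(broken) = 2257 kJ
Bonds formed (products):
  N≡N: 1 × 935 = 935
  O-H: 4 × 454 = 1816
  Σ(formed) = 2751 kJ
ΔH = Σ(broken) − Σ(formed) = 2257 − 2751 = −494 kJ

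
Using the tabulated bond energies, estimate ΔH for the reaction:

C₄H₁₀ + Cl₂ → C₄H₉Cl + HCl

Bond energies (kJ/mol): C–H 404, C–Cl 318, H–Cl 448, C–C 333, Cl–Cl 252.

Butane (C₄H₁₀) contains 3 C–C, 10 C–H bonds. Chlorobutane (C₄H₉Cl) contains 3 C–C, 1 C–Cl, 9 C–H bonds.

ΔH ≈ −110 kJ

Bonds broken (reactants):
  C–C: 3 × 333 = 999
  C–H: 10 × 404 = 4040
  Cl–Cl: 1 × 252 = 252
  Σ(broken) = 5291 kJ
Bonds formed (products):
  C–C: 3 × 333 = 999
  C–Cl: 1 × 318 = 318
  C–H: 9 × 404 = 3636
  H–Cl: 1 × 448 = 448
  Σ(formed) = 5401 kJ
ΔH = Σ(broken) − Σ(formed) = 5291 − 5401 = −110 kJ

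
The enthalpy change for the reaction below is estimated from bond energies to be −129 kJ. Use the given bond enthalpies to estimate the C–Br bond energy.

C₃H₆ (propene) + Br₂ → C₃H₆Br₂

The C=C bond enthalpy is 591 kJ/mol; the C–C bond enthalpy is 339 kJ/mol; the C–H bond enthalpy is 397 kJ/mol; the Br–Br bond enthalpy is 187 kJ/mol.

D(C–Br) ≈ 284 kJ/mol

Let D be the C–Br bond energy.
Σ(broken) = 1×187 + 1×339 + 6×397 + 1×591 = 3499
Σ(formed) = 2×D + 2×339 + 6×397 = 3060 + 2D
ΔH = Σ(broken) − Σ(formed) = (3499) − (3060 + 2D) = +439 − 2D
Setting this equal to −129 kJ gives 2D = 568, so D = 284 kJ/mol.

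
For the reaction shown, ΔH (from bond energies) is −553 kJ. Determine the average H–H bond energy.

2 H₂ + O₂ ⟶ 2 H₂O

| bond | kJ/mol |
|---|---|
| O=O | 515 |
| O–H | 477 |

Let D be the H–H bond energy.
Σ(broken) = 2×D + 1×515 = 515 + 2D
Σ(formed) = 4×477 = 1908
ΔH = Σ(broken) − Σ(formed) = (515 + 2D) − (1908) = −1393 + 2D
Setting this equal to −553 kJ gives 2D = 840, so D = 420 kJ/mol.

D(H–H) ≈ 420 kJ/mol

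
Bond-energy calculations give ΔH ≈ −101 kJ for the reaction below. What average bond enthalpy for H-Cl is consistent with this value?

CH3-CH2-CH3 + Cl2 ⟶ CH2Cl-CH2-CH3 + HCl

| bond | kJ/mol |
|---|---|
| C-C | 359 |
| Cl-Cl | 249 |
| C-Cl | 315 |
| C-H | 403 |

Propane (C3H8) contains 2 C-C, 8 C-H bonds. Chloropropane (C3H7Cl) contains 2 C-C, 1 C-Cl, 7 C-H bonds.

D(H-Cl) ≈ 438 kJ/mol

Let D be the H-Cl bond energy.
Σ(broken) = 2×359 + 8×403 + 1×249 = 4191
Σ(formed) = 2×359 + 1×315 + 7×403 + 1×D = 3854 + D
ΔH = Σ(broken) − Σ(formed) = (4191) − (3854 + D) = +337 − D
Setting this equal to −101 kJ gives D = 438 kJ/mol.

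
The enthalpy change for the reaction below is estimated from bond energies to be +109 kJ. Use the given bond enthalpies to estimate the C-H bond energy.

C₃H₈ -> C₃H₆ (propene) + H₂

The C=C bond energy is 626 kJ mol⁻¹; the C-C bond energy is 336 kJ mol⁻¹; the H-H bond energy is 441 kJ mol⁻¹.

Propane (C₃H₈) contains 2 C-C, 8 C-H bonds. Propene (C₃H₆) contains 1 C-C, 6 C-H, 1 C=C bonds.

Let D be the C-H bond energy.
Σ(broken) = 2×336 + 8×D = 672 + 8D
Σ(formed) = 1×336 + 6×D + 1×626 + 1×441 = 1403 + 6D
ΔH = Σ(broken) − Σ(formed) = (672 + 8D) − (1403 + 6D) = −731 + 2D
Setting this equal to +109 kJ gives 2D = 840, so D = 420 kJ/mol.

D(C-H) ≈ 420 kJ/mol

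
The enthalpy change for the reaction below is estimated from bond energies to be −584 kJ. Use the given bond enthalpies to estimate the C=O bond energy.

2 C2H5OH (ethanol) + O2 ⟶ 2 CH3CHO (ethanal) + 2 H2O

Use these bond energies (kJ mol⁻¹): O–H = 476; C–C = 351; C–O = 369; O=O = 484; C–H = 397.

D(C=O) ≈ 824 kJ/mol

Let D be the C=O bond energy.
Σ(broken) = 2×351 + 10×397 + 2×369 + 2×476 + 1×484 = 6846
Σ(formed) = 2×351 + 8×397 + 2×D + 4×476 = 5782 + 2D
ΔH = Σ(broken) − Σ(formed) = (6846) − (5782 + 2D) = +1064 − 2D
Setting this equal to −584 kJ gives 2D = 1648, so D = 824 kJ/mol.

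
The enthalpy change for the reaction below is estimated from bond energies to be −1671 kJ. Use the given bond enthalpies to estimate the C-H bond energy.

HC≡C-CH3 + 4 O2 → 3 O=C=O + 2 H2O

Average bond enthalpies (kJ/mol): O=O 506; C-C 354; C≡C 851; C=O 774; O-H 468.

D(C-H) ≈ 404 kJ/mol

Let D be the C-H bond energy.
Σ(broken) = 1×851 + 1×354 + 4×D + 4×506 = 3229 + 4D
Σ(formed) = 6×774 + 4×468 = 6516
ΔH = Σ(broken) − Σ(formed) = (3229 + 4D) − (6516) = −3287 + 4D
Setting this equal to −1671 kJ gives 4D = 1616, so D = 404 kJ/mol.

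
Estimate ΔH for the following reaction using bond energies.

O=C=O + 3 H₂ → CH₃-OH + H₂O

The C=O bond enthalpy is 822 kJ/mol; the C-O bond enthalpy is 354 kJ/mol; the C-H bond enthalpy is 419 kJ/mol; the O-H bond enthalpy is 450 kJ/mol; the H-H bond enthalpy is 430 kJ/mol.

ΔH ≈ −27 kJ

Bonds broken (reactants):
  C=O: 2 × 822 = 1644
  H-H: 3 × 430 = 1290
  Σ(broken) = 2934 kJ
Bonds formed (products):
  C-H: 3 × 419 = 1257
  C-O: 1 × 354 = 354
  O-H: 3 × 450 = 1350
  Σ(formed) = 2961 kJ
ΔH = Σ(broken) − Σ(formed) = 2934 − 2961 = −27 kJ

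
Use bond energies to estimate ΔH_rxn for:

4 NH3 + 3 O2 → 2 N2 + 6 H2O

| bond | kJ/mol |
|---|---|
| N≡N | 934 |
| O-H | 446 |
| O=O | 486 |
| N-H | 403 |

Bonds broken (reactants):
  N-H: 12 × 403 = 4836
  O=O: 3 × 486 = 1458
  Σ(broken) = 6294 kJ
Bonds formed (products):
  N≡N: 2 × 934 = 1868
  O-H: 12 × 446 = 5352
  Σ(formed) = 7220 kJ
ΔH = Σ(broken) − Σ(formed) = 6294 − 7220 = −926 kJ

ΔH ≈ −926 kJ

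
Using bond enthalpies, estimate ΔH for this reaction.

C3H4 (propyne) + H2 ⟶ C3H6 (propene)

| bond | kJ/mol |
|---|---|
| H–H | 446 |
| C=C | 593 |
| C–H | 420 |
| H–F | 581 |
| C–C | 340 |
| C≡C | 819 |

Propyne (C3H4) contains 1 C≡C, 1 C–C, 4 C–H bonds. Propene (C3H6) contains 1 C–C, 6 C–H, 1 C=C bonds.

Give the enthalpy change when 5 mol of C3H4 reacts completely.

ΔH = −840 kJ

Bonds broken (reactants):
  C≡C: 1 × 819 = 819
  C–C: 1 × 340 = 340
  C–H: 4 × 420 = 1680
  H–H: 1 × 446 = 446
  Σ(broken) = 3285 kJ
Bonds formed (products):
  C–C: 1 × 340 = 340
  C–H: 6 × 420 = 2520
  C=C: 1 × 593 = 593
  Σ(formed) = 3453 kJ
ΔH = Σ(broken) − Σ(formed) = 3285 − 3453 = −168 kJ
For 5× the reaction as written: 5 × (−168) = −840 kJ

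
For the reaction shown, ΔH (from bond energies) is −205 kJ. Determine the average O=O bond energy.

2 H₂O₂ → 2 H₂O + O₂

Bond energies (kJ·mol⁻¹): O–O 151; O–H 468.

Let D be the O=O bond energy.
Σ(broken) = 4×468 + 2×151 = 2174
Σ(formed) = 4×468 + 1×D = 1872 + D
ΔH = Σ(broken) − Σ(formed) = (2174) − (1872 + D) = +302 − D
Setting this equal to −205 kJ gives D = 507 kJ/mol.

D(O=O) ≈ 507 kJ/mol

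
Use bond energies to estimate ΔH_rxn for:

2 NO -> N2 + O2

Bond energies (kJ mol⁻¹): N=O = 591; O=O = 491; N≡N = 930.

Bonds broken (reactants):
  N=O: 2 × 591 = 1182
  Σ(broken) = 1182 kJ
Bonds formed (products):
  N≡N: 1 × 930 = 930
  O=O: 1 × 491 = 491
  Σ(formed) = 1421 kJ
ΔH = Σ(broken) − Σ(formed) = 1182 − 1421 = −239 kJ

ΔH ≈ −239 kJ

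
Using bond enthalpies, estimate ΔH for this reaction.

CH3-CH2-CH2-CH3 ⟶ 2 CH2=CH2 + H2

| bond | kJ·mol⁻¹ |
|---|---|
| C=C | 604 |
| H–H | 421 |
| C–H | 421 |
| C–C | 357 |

Bonds broken (reactants):
  C–C: 3 × 357 = 1071
  C–H: 10 × 421 = 4210
  Σ(broken) = 5281 kJ
Bonds formed (products):
  C–H: 8 × 421 = 3368
  C=C: 2 × 604 = 1208
  H–H: 1 × 421 = 421
  Σ(formed) = 4997 kJ
ΔH = Σ(broken) − Σ(formed) = 5281 − 4997 = +284 kJ

ΔH ≈ +284 kJ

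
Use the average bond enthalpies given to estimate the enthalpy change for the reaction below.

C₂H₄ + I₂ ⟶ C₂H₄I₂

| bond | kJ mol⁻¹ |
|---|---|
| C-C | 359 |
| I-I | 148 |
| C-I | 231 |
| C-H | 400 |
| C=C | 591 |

Bonds broken (reactants):
  C-H: 4 × 400 = 1600
  C=C: 1 × 591 = 591
  I-I: 1 × 148 = 148
  Σ(broken) = 2339 kJ
Bonds formed (products):
  C-C: 1 × 359 = 359
  C-H: 4 × 400 = 1600
  C-I: 2 × 231 = 462
  Σ(formed) = 2421 kJ
ΔH = Σ(broken) − Σ(formed) = 2339 − 2421 = −82 kJ

ΔH ≈ −82 kJ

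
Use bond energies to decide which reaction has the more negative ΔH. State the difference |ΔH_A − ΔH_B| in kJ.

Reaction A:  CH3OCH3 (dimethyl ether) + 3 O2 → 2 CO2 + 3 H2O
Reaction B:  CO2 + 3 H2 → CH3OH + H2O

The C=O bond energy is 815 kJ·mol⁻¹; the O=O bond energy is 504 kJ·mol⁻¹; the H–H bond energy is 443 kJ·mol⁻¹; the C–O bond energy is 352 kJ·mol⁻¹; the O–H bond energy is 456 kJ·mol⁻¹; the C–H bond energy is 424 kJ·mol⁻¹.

Reaction A, by 1203 kJ

Reaction A:
  Bonds broken (reactants):
    C–H: 6 × 424 = 2544
    C–O: 2 × 352 = 704
    O=O: 3 × 504 = 1512
    Σ(broken) = 4760 kJ
  Bonds formed (products):
    C=O: 4 × 815 = 3260
    O–H: 6 × 456 = 2736
    Σ(formed) = 5996 kJ
  ΔH_A = 4760 − 5996 = −1236 kJ
Reaction B:
  Bonds broken (reactants):
    C=O: 2 × 815 = 1630
    H–H: 3 × 443 = 1329
    Σ(broken) = 2959 kJ
  Bonds formed (products):
    C–H: 3 × 424 = 1272
    C–O: 1 × 352 = 352
    O–H: 3 × 456 = 1368
    Σ(formed) = 2992 kJ
  ΔH_B = 2959 − 2992 = −33 kJ
ΔH_A − ΔH_B = −1203 kJ, so reaction A has the more negative ΔH; |ΔH_A − ΔH_B| = 1203 kJ.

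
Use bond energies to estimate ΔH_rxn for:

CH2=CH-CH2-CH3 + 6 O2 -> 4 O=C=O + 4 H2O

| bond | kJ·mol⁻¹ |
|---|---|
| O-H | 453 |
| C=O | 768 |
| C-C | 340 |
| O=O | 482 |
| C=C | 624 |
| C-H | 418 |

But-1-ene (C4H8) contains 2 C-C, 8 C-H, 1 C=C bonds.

Bonds broken (reactants):
  C-C: 2 × 340 = 680
  C-H: 8 × 418 = 3344
  C=C: 1 × 624 = 624
  O=O: 6 × 482 = 2892
  Σ(broken) = 7540 kJ
Bonds formed (products):
  C=O: 8 × 768 = 6144
  O-H: 8 × 453 = 3624
  Σ(formed) = 9768 kJ
ΔH = Σ(broken) − Σ(formed) = 7540 − 9768 = −2228 kJ

ΔH ≈ −2228 kJ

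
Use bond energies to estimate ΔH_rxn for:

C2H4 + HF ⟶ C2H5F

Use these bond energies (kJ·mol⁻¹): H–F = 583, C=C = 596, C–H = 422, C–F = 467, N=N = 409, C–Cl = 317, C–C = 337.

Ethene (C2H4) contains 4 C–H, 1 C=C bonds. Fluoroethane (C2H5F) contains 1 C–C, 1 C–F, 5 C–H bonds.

Bonds broken (reactants):
  C–H: 4 × 422 = 1688
  C=C: 1 × 596 = 596
  H–F: 1 × 583 = 583
  Σ(broken) = 2867 kJ
Bonds formed (products):
  C–C: 1 × 337 = 337
  C–F: 1 × 467 = 467
  C–H: 5 × 422 = 2110
  Σ(formed) = 2914 kJ
ΔH = Σ(broken) − Σ(formed) = 2867 − 2914 = −47 kJ

ΔH ≈ −47 kJ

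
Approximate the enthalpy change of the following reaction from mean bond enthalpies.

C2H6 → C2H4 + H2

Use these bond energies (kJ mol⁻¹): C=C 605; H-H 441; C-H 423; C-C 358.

ΔH ≈ +158 kJ

Bonds broken (reactants):
  C-C: 1 × 358 = 358
  C-H: 6 × 423 = 2538
  Σ(broken) = 2896 kJ
Bonds formed (products):
  C-H: 4 × 423 = 1692
  C=C: 1 × 605 = 605
  H-H: 1 × 441 = 441
  Σ(formed) = 2738 kJ
ΔH = Σ(broken) − Σ(formed) = 2896 − 2738 = +158 kJ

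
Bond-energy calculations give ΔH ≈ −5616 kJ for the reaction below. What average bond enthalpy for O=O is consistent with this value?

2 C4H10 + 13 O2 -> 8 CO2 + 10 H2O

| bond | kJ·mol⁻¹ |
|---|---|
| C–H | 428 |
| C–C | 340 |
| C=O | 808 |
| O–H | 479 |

Let D be the O=O bond energy.
Σ(broken) = 6×340 + 20×428 + 13×D = 10600 + 13D
Σ(formed) = 16×808 + 20×479 = 22508
ΔH = Σ(broken) − Σ(formed) = (10600 + 13D) − (22508) = −11908 + 13D
Setting this equal to −5616 kJ gives 13D = 6292, so D = 484 kJ/mol.

D(O=O) ≈ 484 kJ/mol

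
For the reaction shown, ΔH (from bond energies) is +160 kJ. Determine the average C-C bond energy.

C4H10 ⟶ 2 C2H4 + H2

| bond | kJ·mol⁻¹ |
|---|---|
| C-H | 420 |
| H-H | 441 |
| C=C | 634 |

D(C-C) ≈ 343 kJ/mol

Let D be the C-C bond energy.
Σ(broken) = 3×D + 10×420 = 4200 + 3D
Σ(formed) = 8×420 + 2×634 + 1×441 = 5069
ΔH = Σ(broken) − Σ(formed) = (4200 + 3D) − (5069) = −869 + 3D
Setting this equal to +160 kJ gives 3D = 1029, so D = 343 kJ/mol.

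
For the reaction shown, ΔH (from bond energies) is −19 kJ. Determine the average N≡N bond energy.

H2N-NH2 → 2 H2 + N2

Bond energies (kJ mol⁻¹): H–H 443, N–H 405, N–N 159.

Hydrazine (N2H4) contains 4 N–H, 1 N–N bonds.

D(N≡N) ≈ 912 kJ/mol

Let D be the N≡N bond energy.
Σ(broken) = 4×405 + 1×159 = 1779
Σ(formed) = 2×443 + 1×D = 886 + D
ΔH = Σ(broken) − Σ(formed) = (1779) − (886 + D) = +893 − D
Setting this equal to −19 kJ gives D = 912 kJ/mol.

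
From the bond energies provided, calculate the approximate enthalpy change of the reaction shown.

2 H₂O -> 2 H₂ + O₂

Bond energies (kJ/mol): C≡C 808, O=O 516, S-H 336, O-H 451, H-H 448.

Bonds broken (reactants):
  O-H: 4 × 451 = 1804
  Σ(broken) = 1804 kJ
Bonds formed (products):
  H-H: 2 × 448 = 896
  O=O: 1 × 516 = 516
  Σ(formed) = 1412 kJ
ΔH = Σ(broken) − Σ(formed) = 1804 − 1412 = +392 kJ

ΔH ≈ +392 kJ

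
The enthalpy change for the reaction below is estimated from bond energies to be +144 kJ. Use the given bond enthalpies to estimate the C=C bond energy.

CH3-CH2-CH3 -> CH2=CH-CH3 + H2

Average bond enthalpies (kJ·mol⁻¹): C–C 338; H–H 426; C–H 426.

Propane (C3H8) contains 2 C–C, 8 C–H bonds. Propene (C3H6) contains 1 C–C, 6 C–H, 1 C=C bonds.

Let D be the C=C bond energy.
Σ(broken) = 2×338 + 8×426 = 4084
Σ(formed) = 1×338 + 6×426 + 1×D + 1×426 = 3320 + D
ΔH = Σ(broken) − Σ(formed) = (4084) − (3320 + D) = +764 − D
Setting this equal to +144 kJ gives D = 620 kJ/mol.

D(C=C) ≈ 620 kJ/mol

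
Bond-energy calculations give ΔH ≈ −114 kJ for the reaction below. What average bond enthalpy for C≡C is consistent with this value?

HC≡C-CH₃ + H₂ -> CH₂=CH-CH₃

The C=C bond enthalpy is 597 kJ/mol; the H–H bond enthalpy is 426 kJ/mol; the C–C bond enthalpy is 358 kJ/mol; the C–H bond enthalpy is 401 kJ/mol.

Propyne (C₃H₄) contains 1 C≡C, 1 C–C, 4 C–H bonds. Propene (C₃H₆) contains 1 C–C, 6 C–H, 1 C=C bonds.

D(C≡C) ≈ 859 kJ/mol

Let D be the C≡C bond energy.
Σ(broken) = 1×D + 1×358 + 4×401 + 1×426 = 2388 + D
Σ(formed) = 1×358 + 6×401 + 1×597 = 3361
ΔH = Σ(broken) − Σ(formed) = (2388 + D) − (3361) = −973 + D
Setting this equal to −114 kJ gives D = 859 kJ/mol.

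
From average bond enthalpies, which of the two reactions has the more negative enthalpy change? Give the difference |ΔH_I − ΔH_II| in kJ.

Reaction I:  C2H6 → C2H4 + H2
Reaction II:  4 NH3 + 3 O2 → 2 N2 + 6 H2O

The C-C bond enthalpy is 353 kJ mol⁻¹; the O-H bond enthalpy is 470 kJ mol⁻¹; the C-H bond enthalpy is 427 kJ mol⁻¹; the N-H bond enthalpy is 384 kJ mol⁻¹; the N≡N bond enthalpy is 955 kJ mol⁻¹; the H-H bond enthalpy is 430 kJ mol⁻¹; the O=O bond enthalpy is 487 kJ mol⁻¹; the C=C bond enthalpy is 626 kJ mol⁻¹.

Reaction I:
  Bonds broken (reactants):
    C-C: 1 × 353 = 353
    C-H: 6 × 427 = 2562
    Σ(broken) = 2915 kJ
  Bonds formed (products):
    C-H: 4 × 427 = 1708
    C=C: 1 × 626 = 626
    H-H: 1 × 430 = 430
    Σ(formed) = 2764 kJ
  ΔH_I = 2915 − 2764 = +151 kJ
Reaction II:
  Bonds broken (reactants):
    N-H: 12 × 384 = 4608
    O=O: 3 × 487 = 1461
    Σ(broken) = 6069 kJ
  Bonds formed (products):
    N≡N: 2 × 955 = 1910
    O-H: 12 × 470 = 5640
    Σ(formed) = 7550 kJ
  ΔH_II = 6069 − 7550 = −1481 kJ
ΔH_I − ΔH_II = +1632 kJ, so reaction II has the more negative ΔH; |ΔH_I − ΔH_II| = 1632 kJ.

Reaction II, by 1632 kJ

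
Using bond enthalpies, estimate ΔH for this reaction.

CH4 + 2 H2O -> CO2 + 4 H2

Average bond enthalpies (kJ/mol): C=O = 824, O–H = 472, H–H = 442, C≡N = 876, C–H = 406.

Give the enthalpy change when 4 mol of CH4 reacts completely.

Bonds broken (reactants):
  C–H: 4 × 406 = 1624
  O–H: 4 × 472 = 1888
  Σ(broken) = 3512 kJ
Bonds formed (products):
  C=O: 2 × 824 = 1648
  H–H: 4 × 442 = 1768
  Σ(formed) = 3416 kJ
ΔH = Σ(broken) − Σ(formed) = 3512 − 3416 = +96 kJ
For 4× the reaction as written: 4 × (+96) = +384 kJ

ΔH = +384 kJ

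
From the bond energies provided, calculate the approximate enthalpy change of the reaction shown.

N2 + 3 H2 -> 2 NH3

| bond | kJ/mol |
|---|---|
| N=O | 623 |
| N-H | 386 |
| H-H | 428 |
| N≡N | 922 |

ΔH ≈ −110 kJ

Bonds broken (reactants):
  H-H: 3 × 428 = 1284
  N≡N: 1 × 922 = 922
  Σ(broken) = 2206 kJ
Bonds formed (products):
  N-H: 6 × 386 = 2316
  Σ(formed) = 2316 kJ
ΔH = Σ(broken) − Σ(formed) = 2206 − 2316 = −110 kJ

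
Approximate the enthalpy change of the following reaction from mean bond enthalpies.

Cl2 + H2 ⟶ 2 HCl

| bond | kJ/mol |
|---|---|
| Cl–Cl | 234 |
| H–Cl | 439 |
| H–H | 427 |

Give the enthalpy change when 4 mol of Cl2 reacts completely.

ΔH = −868 kJ

Bonds broken (reactants):
  Cl–Cl: 1 × 234 = 234
  H–H: 1 × 427 = 427
  Σ(broken) = 661 kJ
Bonds formed (products):
  H–Cl: 2 × 439 = 878
  Σ(formed) = 878 kJ
ΔH = Σ(broken) − Σ(formed) = 661 − 878 = −217 kJ
For 4× the reaction as written: 4 × (−217) = −868 kJ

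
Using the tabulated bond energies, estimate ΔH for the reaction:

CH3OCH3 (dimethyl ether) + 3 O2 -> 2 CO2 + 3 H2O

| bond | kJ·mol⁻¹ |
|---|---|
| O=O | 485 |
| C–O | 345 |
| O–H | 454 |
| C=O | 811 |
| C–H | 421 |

Bonds broken (reactants):
  C–H: 6 × 421 = 2526
  C–O: 2 × 345 = 690
  O=O: 3 × 485 = 1455
  Σ(broken) = 4671 kJ
Bonds formed (products):
  C=O: 4 × 811 = 3244
  O–H: 6 × 454 = 2724
  Σ(formed) = 5968 kJ
ΔH = Σ(broken) − Σ(formed) = 4671 − 5968 = −1297 kJ

ΔH ≈ −1297 kJ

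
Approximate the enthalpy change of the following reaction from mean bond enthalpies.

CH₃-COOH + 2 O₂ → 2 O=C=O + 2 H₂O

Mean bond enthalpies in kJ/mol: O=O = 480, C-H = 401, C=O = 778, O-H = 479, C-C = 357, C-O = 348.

ΔH ≈ −903 kJ

Bonds broken (reactants):
  C-C: 1 × 357 = 357
  C-H: 3 × 401 = 1203
  C-O: 1 × 348 = 348
  C=O: 1 × 778 = 778
  O-H: 1 × 479 = 479
  O=O: 2 × 480 = 960
  Σ(broken) = 4125 kJ
Bonds formed (products):
  C=O: 4 × 778 = 3112
  O-H: 4 × 479 = 1916
  Σ(formed) = 5028 kJ
ΔH = Σ(broken) − Σ(formed) = 4125 − 5028 = −903 kJ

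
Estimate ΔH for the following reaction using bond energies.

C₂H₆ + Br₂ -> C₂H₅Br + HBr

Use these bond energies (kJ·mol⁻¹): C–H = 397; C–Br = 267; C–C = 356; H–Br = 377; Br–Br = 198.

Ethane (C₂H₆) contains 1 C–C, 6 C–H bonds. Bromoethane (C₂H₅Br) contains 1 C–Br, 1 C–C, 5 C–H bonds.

ΔH ≈ −49 kJ

Bonds broken (reactants):
  Br–Br: 1 × 198 = 198
  C–C: 1 × 356 = 356
  C–H: 6 × 397 = 2382
  Σ(broken) = 2936 kJ
Bonds formed (products):
  C–Br: 1 × 267 = 267
  C–C: 1 × 356 = 356
  C–H: 5 × 397 = 1985
  H–Br: 1 × 377 = 377
  Σ(formed) = 2985 kJ
ΔH = Σ(broken) − Σ(formed) = 2936 − 2985 = −49 kJ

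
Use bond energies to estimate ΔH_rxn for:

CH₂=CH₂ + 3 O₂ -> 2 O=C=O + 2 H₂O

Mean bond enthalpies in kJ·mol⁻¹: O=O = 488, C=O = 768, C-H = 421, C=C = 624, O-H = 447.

ΔH ≈ −1088 kJ

Bonds broken (reactants):
  C-H: 4 × 421 = 1684
  C=C: 1 × 624 = 624
  O=O: 3 × 488 = 1464
  Σ(broken) = 3772 kJ
Bonds formed (products):
  C=O: 4 × 768 = 3072
  O-H: 4 × 447 = 1788
  Σ(formed) = 4860 kJ
ΔH = Σ(broken) − Σ(formed) = 3772 − 4860 = −1088 kJ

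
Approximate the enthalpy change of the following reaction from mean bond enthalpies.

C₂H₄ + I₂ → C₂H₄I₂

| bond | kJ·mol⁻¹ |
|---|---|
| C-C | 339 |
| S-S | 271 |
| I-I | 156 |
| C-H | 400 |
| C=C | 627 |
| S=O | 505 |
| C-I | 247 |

Bonds broken (reactants):
  C-H: 4 × 400 = 1600
  C=C: 1 × 627 = 627
  I-I: 1 × 156 = 156
  Σ(broken) = 2383 kJ
Bonds formed (products):
  C-C: 1 × 339 = 339
  C-H: 4 × 400 = 1600
  C-I: 2 × 247 = 494
  Σ(formed) = 2433 kJ
ΔH = Σ(broken) − Σ(formed) = 2383 − 2433 = −50 kJ

ΔH ≈ −50 kJ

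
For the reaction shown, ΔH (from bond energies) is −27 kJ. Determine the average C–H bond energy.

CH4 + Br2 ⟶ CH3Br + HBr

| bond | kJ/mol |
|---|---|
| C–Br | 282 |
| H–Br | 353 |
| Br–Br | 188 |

D(C–H) ≈ 420 kJ/mol

Let D be the C–H bond energy.
Σ(broken) = 1×188 + 4×D = 188 + 4D
Σ(formed) = 1×282 + 3×D + 1×353 = 635 + 3D
ΔH = Σ(broken) − Σ(formed) = (188 + 4D) − (635 + 3D) = −447 + D
Setting this equal to −27 kJ gives D = 420 kJ/mol.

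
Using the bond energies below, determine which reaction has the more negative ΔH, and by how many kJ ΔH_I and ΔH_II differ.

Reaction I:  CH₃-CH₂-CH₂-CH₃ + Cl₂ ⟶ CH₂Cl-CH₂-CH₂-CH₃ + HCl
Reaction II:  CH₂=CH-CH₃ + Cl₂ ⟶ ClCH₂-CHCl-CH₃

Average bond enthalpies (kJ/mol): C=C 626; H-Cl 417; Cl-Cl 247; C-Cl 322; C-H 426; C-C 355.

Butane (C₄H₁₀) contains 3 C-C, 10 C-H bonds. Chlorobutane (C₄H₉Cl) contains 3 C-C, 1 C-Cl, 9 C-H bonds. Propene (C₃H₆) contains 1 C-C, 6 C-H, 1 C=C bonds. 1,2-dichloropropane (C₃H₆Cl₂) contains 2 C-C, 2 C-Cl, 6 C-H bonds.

Reaction II, by 60 kJ

Reaction I:
  Bonds broken (reactants):
    C-C: 3 × 355 = 1065
    C-H: 10 × 426 = 4260
    Cl-Cl: 1 × 247 = 247
    Σ(broken) = 5572 kJ
  Bonds formed (products):
    C-C: 3 × 355 = 1065
    C-Cl: 1 × 322 = 322
    C-H: 9 × 426 = 3834
    H-Cl: 1 × 417 = 417
    Σ(formed) = 5638 kJ
  ΔH_I = 5572 − 5638 = −66 kJ
Reaction II:
  Bonds broken (reactants):
    C-C: 1 × 355 = 355
    C-H: 6 × 426 = 2556
    C=C: 1 × 626 = 626
    Cl-Cl: 1 × 247 = 247
    Σ(broken) = 3784 kJ
  Bonds formed (products):
    C-C: 2 × 355 = 710
    C-Cl: 2 × 322 = 644
    C-H: 6 × 426 = 2556
    Σ(formed) = 3910 kJ
  ΔH_II = 3784 − 3910 = −126 kJ
ΔH_I − ΔH_II = +60 kJ, so reaction II has the more negative ΔH; |ΔH_I − ΔH_II| = 60 kJ.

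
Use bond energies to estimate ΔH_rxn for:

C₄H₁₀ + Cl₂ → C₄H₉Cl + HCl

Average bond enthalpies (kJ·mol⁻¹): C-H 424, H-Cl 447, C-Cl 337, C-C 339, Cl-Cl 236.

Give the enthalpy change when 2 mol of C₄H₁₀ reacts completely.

ΔH = −248 kJ

Bonds broken (reactants):
  C-C: 3 × 339 = 1017
  C-H: 10 × 424 = 4240
  Cl-Cl: 1 × 236 = 236
  Σ(broken) = 5493 kJ
Bonds formed (products):
  C-C: 3 × 339 = 1017
  C-Cl: 1 × 337 = 337
  C-H: 9 × 424 = 3816
  H-Cl: 1 × 447 = 447
  Σ(formed) = 5617 kJ
ΔH = Σ(broken) − Σ(formed) = 5493 − 5617 = −124 kJ
For 2× the reaction as written: 2 × (−124) = −248 kJ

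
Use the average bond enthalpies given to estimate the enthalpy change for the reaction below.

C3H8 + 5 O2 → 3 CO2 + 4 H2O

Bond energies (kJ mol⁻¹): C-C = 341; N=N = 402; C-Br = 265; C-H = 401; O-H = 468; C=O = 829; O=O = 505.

ΔH ≈ −2303 kJ

Bonds broken (reactants):
  C-C: 2 × 341 = 682
  C-H: 8 × 401 = 3208
  O=O: 5 × 505 = 2525
  Σ(broken) = 6415 kJ
Bonds formed (products):
  C=O: 6 × 829 = 4974
  O-H: 8 × 468 = 3744
  Σ(formed) = 8718 kJ
ΔH = Σ(broken) − Σ(formed) = 6415 − 8718 = −2303 kJ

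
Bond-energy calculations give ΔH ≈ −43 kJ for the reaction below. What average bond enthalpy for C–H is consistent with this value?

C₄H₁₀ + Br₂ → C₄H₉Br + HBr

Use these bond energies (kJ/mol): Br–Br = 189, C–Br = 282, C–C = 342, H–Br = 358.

Let D be the C–H bond energy.
Σ(broken) = 1×189 + 3×342 + 10×D = 1215 + 10D
Σ(formed) = 1×282 + 3×342 + 9×D + 1×358 = 1666 + 9D
ΔH = Σ(broken) − Σ(formed) = (1215 + 10D) − (1666 + 9D) = −451 + D
Setting this equal to −43 kJ gives D = 408 kJ/mol.

D(C–H) ≈ 408 kJ/mol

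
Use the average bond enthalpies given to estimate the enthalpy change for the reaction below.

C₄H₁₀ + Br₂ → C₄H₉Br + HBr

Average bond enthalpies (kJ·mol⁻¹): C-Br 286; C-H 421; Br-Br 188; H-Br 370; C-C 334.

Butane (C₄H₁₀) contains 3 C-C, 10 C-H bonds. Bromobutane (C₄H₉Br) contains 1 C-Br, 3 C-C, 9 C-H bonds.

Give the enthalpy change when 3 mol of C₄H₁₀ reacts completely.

ΔH = −141 kJ

Bonds broken (reactants):
  Br-Br: 1 × 188 = 188
  C-C: 3 × 334 = 1002
  C-H: 10 × 421 = 4210
  Σ(broken) = 5400 kJ
Bonds formed (products):
  C-Br: 1 × 286 = 286
  C-C: 3 × 334 = 1002
  C-H: 9 × 421 = 3789
  H-Br: 1 × 370 = 370
  Σ(formed) = 5447 kJ
ΔH = Σ(broken) − Σ(formed) = 5400 − 5447 = −47 kJ
For 3× the reaction as written: 3 × (−47) = −141 kJ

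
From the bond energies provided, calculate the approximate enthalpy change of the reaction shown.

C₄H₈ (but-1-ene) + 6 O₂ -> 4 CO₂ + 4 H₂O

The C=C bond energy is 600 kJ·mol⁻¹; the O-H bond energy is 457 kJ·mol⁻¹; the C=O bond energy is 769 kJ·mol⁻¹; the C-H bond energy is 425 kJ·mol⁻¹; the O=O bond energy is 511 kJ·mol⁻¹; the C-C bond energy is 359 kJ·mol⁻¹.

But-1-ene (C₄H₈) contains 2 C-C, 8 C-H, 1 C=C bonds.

Bonds broken (reactants):
  C-C: 2 × 359 = 718
  C-H: 8 × 425 = 3400
  C=C: 1 × 600 = 600
  O=O: 6 × 511 = 3066
  Σ(broken) = 7784 kJ
Bonds formed (products):
  C=O: 8 × 769 = 6152
  O-H: 8 × 457 = 3656
  Σ(formed) = 9808 kJ
ΔH = Σ(broken) − Σ(formed) = 7784 − 9808 = −2024 kJ

ΔH ≈ −2024 kJ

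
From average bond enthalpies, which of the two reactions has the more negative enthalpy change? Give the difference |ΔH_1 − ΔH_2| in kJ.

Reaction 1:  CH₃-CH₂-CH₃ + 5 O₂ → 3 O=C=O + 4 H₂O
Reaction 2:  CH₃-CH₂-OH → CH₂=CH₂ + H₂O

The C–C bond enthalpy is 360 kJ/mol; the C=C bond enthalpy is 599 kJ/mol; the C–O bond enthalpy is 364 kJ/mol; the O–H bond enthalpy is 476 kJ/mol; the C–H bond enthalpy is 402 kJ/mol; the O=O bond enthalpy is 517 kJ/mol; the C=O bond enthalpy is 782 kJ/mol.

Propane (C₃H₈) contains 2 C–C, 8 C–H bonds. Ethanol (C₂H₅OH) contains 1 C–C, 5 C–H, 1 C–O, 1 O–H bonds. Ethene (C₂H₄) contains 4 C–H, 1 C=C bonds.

Reaction 1, by 2030 kJ

Reaction 1:
  Bonds broken (reactants):
    C–C: 2 × 360 = 720
    C–H: 8 × 402 = 3216
    O=O: 5 × 517 = 2585
    Σ(broken) = 6521 kJ
  Bonds formed (products):
    C=O: 6 × 782 = 4692
    O–H: 8 × 476 = 3808
    Σ(formed) = 8500 kJ
  ΔH_1 = 6521 − 8500 = −1979 kJ
Reaction 2:
  Bonds broken (reactants):
    C–C: 1 × 360 = 360
    C–H: 5 × 402 = 2010
    C–O: 1 × 364 = 364
    O–H: 1 × 476 = 476
    Σ(broken) = 3210 kJ
  Bonds formed (products):
    C–H: 4 × 402 = 1608
    C=C: 1 × 599 = 599
    O–H: 2 × 476 = 952
    Σ(formed) = 3159 kJ
  ΔH_2 = 3210 − 3159 = +51 kJ
ΔH_1 − ΔH_2 = −2030 kJ, so reaction 1 has the more negative ΔH; |ΔH_1 − ΔH_2| = 2030 kJ.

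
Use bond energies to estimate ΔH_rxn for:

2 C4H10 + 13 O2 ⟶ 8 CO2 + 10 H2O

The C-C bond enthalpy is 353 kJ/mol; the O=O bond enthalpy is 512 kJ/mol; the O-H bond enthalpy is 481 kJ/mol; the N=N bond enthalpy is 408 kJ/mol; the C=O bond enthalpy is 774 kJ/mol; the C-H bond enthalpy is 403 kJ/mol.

Bonds broken (reactants):
  C-C: 6 × 353 = 2118
  C-H: 20 × 403 = 8060
  O=O: 13 × 512 = 6656
  Σ(broken) = 16834 kJ
Bonds formed (products):
  C=O: 16 × 774 = 12384
  O-H: 20 × 481 = 9620
  Σ(formed) = 22004 kJ
ΔH = Σ(broken) − Σ(formed) = 16834 − 22004 = −5170 kJ

ΔH ≈ −5170 kJ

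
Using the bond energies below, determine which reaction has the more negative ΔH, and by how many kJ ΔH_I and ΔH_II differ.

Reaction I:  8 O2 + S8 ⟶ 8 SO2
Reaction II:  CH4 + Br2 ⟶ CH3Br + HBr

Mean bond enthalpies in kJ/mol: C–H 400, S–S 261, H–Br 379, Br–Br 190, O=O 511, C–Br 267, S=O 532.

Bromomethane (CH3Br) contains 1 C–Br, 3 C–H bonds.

Reaction I:
  Bonds broken (reactants):
    O=O: 8 × 511 = 4088
    S–S: 8 × 261 = 2088
    Σ(broken) = 6176 kJ
  Bonds formed (products):
    S=O: 16 × 532 = 8512
    Σ(formed) = 8512 kJ
  ΔH_I = 6176 − 8512 = −2336 kJ
Reaction II:
  Bonds broken (reactants):
    Br–Br: 1 × 190 = 190
    C–H: 4 × 400 = 1600
    Σ(broken) = 1790 kJ
  Bonds formed (products):
    C–Br: 1 × 267 = 267
    C–H: 3 × 400 = 1200
    H–Br: 1 × 379 = 379
    Σ(formed) = 1846 kJ
  ΔH_II = 1790 − 1846 = −56 kJ
ΔH_I − ΔH_II = −2280 kJ, so reaction I has the more negative ΔH; |ΔH_I − ΔH_II| = 2280 kJ.

Reaction I, by 2280 kJ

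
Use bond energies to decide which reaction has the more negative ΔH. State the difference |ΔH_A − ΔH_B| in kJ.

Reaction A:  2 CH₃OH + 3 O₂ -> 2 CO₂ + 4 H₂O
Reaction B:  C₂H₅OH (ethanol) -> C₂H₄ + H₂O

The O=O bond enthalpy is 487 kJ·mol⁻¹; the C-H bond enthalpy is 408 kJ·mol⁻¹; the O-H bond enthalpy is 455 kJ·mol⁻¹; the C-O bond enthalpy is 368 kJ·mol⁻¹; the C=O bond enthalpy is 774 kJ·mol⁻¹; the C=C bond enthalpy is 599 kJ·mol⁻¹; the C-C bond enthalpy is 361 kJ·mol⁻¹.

Reaction A:
  Bonds broken (reactants):
    C-H: 6 × 408 = 2448
    C-O: 2 × 368 = 736
    O-H: 2 × 455 = 910
    O=O: 3 × 487 = 1461
    Σ(broken) = 5555 kJ
  Bonds formed (products):
    C=O: 4 × 774 = 3096
    O-H: 8 × 455 = 3640
    Σ(formed) = 6736 kJ
  ΔH_A = 5555 − 6736 = −1181 kJ
Reaction B:
  Bonds broken (reactants):
    C-C: 1 × 361 = 361
    C-H: 5 × 408 = 2040
    C-O: 1 × 368 = 368
    O-H: 1 × 455 = 455
    Σ(broken) = 3224 kJ
  Bonds formed (products):
    C-H: 4 × 408 = 1632
    C=C: 1 × 599 = 599
    O-H: 2 × 455 = 910
    Σ(formed) = 3141 kJ
  ΔH_B = 3224 − 3141 = +83 kJ
ΔH_A − ΔH_B = −1264 kJ, so reaction A has the more negative ΔH; |ΔH_A − ΔH_B| = 1264 kJ.

Reaction A, by 1264 kJ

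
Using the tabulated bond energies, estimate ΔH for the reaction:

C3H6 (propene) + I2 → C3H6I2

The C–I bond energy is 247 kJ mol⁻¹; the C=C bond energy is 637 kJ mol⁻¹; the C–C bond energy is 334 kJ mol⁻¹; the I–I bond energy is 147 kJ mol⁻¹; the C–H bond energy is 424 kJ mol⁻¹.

Bonds broken (reactants):
  C–C: 1 × 334 = 334
  C–H: 6 × 424 = 2544
  C=C: 1 × 637 = 637
  I–I: 1 × 147 = 147
  Σ(broken) = 3662 kJ
Bonds formed (products):
  C–C: 2 × 334 = 668
  C–H: 6 × 424 = 2544
  C–I: 2 × 247 = 494
  Σ(formed) = 3706 kJ
ΔH = Σ(broken) − Σ(formed) = 3662 − 3706 = −44 kJ

ΔH ≈ −44 kJ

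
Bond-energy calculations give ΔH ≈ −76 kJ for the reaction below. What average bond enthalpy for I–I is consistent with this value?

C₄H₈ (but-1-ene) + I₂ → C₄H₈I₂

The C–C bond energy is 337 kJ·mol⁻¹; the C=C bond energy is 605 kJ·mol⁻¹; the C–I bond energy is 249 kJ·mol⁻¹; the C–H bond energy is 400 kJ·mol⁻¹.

Let D be the I–I bond energy.
Σ(broken) = 2×337 + 8×400 + 1×605 + 1×D = 4479 + D
Σ(formed) = 3×337 + 8×400 + 2×249 = 4709
ΔH = Σ(broken) − Σ(formed) = (4479 + D) − (4709) = −230 + D
Setting this equal to −76 kJ gives D = 154 kJ/mol.

D(I–I) ≈ 154 kJ/mol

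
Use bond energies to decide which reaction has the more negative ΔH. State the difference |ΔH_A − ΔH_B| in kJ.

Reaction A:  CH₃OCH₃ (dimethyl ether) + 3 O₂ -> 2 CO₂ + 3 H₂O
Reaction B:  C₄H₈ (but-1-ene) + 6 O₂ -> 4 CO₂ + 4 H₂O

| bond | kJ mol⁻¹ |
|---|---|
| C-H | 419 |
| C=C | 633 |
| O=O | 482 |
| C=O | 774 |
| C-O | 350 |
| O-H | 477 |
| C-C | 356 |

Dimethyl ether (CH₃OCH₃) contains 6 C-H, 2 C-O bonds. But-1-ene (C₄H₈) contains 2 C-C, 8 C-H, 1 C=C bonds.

Reaction B, by 1121 kJ

Reaction A:
  Bonds broken (reactants):
    C-H: 6 × 419 = 2514
    C-O: 2 × 350 = 700
    O=O: 3 × 482 = 1446
    Σ(broken) = 4660 kJ
  Bonds formed (products):
    C=O: 4 × 774 = 3096
    O-H: 6 × 477 = 2862
    Σ(formed) = 5958 kJ
  ΔH_A = 4660 − 5958 = −1298 kJ
Reaction B:
  Bonds broken (reactants):
    C-C: 2 × 356 = 712
    C-H: 8 × 419 = 3352
    C=C: 1 × 633 = 633
    O=O: 6 × 482 = 2892
    Σ(broken) = 7589 kJ
  Bonds formed (products):
    C=O: 8 × 774 = 6192
    O-H: 8 × 477 = 3816
    Σ(formed) = 10008 kJ
  ΔH_B = 7589 − 10008 = −2419 kJ
ΔH_A − ΔH_B = +1121 kJ, so reaction B has the more negative ΔH; |ΔH_A − ΔH_B| = 1121 kJ.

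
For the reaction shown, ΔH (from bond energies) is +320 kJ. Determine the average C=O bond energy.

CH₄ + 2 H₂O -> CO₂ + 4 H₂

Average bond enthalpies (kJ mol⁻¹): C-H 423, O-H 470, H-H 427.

Let D be the C=O bond energy.
Σ(broken) = 4×423 + 4×470 = 3572
Σ(formed) = 2×D + 4×427 = 1708 + 2D
ΔH = Σ(broken) − Σ(formed) = (3572) − (1708 + 2D) = +1864 − 2D
Setting this equal to +320 kJ gives 2D = 1544, so D = 772 kJ/mol.

D(C=O) ≈ 772 kJ/mol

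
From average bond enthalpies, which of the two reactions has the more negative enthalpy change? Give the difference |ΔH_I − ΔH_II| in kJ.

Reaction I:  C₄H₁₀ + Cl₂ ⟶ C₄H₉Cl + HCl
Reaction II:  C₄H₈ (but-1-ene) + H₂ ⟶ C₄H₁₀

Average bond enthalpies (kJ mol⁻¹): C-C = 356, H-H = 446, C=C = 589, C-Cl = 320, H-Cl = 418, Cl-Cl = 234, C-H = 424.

Reaction II, by 89 kJ

Reaction I:
  Bonds broken (reactants):
    C-C: 3 × 356 = 1068
    C-H: 10 × 424 = 4240
    Cl-Cl: 1 × 234 = 234
    Σ(broken) = 5542 kJ
  Bonds formed (products):
    C-C: 3 × 356 = 1068
    C-Cl: 1 × 320 = 320
    C-H: 9 × 424 = 3816
    H-Cl: 1 × 418 = 418
    Σ(formed) = 5622 kJ
  ΔH_I = 5542 − 5622 = −80 kJ
Reaction II:
  Bonds broken (reactants):
    C-C: 2 × 356 = 712
    C-H: 8 × 424 = 3392
    C=C: 1 × 589 = 589
    H-H: 1 × 446 = 446
    Σ(broken) = 5139 kJ
  Bonds formed (products):
    C-C: 3 × 356 = 1068
    C-H: 10 × 424 = 4240
    Σ(formed) = 5308 kJ
  ΔH_II = 5139 − 5308 = −169 kJ
ΔH_I − ΔH_II = +89 kJ, so reaction II has the more negative ΔH; |ΔH_I − ΔH_II| = 89 kJ.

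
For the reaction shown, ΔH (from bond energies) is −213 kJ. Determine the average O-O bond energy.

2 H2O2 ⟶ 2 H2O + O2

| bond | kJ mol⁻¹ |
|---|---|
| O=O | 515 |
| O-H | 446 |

D(O-O) ≈ 151 kJ/mol

Let D be the O-O bond energy.
Σ(broken) = 4×446 + 2×D = 1784 + 2D
Σ(formed) = 4×446 + 1×515 = 2299
ΔH = Σ(broken) − Σ(formed) = (1784 + 2D) − (2299) = −515 + 2D
Setting this equal to −213 kJ gives 2D = 302, so D = 151 kJ/mol.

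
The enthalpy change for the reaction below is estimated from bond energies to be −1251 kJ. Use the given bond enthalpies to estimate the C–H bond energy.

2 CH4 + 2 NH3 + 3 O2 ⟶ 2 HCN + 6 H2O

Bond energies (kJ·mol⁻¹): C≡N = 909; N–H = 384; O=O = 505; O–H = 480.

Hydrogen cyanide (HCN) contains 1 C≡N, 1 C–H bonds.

D(C–H) ≈ 418 kJ/mol

Let D be the C–H bond energy.
Σ(broken) = 8×D + 6×384 + 3×505 = 3819 + 8D
Σ(formed) = 2×909 + 2×D + 12×480 = 7578 + 2D
ΔH = Σ(broken) − Σ(formed) = (3819 + 8D) − (7578 + 2D) = −3759 + 6D
Setting this equal to −1251 kJ gives 6D = 2508, so D = 418 kJ/mol.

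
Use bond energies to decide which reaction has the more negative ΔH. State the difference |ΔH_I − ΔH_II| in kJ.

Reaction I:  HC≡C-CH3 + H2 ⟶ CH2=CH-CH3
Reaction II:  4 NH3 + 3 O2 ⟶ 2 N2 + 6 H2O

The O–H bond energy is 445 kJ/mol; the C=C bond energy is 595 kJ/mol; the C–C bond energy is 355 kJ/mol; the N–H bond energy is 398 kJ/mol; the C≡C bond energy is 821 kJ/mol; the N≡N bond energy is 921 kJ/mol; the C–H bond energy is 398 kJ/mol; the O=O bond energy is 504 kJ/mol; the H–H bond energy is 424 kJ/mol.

Reaction I:
  Bonds broken (reactants):
    C≡C: 1 × 821 = 821
    C–C: 1 × 355 = 355
    C–H: 4 × 398 = 1592
    H–H: 1 × 424 = 424
    Σ(broken) = 3192 kJ
  Bonds formed (products):
    C–C: 1 × 355 = 355
    C–H: 6 × 398 = 2388
    C=C: 1 × 595 = 595
    Σ(formed) = 3338 kJ
  ΔH_I = 3192 − 3338 = −146 kJ
Reaction II:
  Bonds broken (reactants):
    N–H: 12 × 398 = 4776
    O=O: 3 × 504 = 1512
    Σ(broken) = 6288 kJ
  Bonds formed (products):
    N≡N: 2 × 921 = 1842
    O–H: 12 × 445 = 5340
    Σ(formed) = 7182 kJ
  ΔH_II = 6288 − 7182 = −894 kJ
ΔH_I − ΔH_II = +748 kJ, so reaction II has the more negative ΔH; |ΔH_I − ΔH_II| = 748 kJ.

Reaction II, by 748 kJ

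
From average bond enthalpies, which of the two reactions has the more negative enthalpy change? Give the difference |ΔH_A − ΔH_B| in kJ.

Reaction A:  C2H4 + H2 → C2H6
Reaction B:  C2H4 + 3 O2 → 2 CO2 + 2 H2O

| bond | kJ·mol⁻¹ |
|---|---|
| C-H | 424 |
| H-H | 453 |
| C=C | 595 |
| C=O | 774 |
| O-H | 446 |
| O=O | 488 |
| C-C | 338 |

Reaction A:
  Bonds broken (reactants):
    C-H: 4 × 424 = 1696
    C=C: 1 × 595 = 595
    H-H: 1 × 453 = 453
    Σ(broken) = 2744 kJ
  Bonds formed (products):
    C-C: 1 × 338 = 338
    C-H: 6 × 424 = 2544
    Σ(formed) = 2882 kJ
  ΔH_A = 2744 − 2882 = −138 kJ
Reaction B:
  Bonds broken (reactants):
    C-H: 4 × 424 = 1696
    C=C: 1 × 595 = 595
    O=O: 3 × 488 = 1464
    Σ(broken) = 3755 kJ
  Bonds formed (products):
    C=O: 4 × 774 = 3096
    O-H: 4 × 446 = 1784
    Σ(formed) = 4880 kJ
  ΔH_B = 3755 − 4880 = −1125 kJ
ΔH_A − ΔH_B = +987 kJ, so reaction B has the more negative ΔH; |ΔH_A − ΔH_B| = 987 kJ.

Reaction B, by 987 kJ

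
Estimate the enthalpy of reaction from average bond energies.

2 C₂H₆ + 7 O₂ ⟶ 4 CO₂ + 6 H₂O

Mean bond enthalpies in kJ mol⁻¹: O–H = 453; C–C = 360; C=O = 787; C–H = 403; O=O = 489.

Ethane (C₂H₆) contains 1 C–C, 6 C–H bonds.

ΔH ≈ −2753 kJ

Bonds broken (reactants):
  C–C: 2 × 360 = 720
  C–H: 12 × 403 = 4836
  O=O: 7 × 489 = 3423
  Σ(broken) = 8979 kJ
Bonds formed (products):
  C=O: 8 × 787 = 6296
  O–H: 12 × 453 = 5436
  Σ(formed) = 11732 kJ
ΔH = Σ(broken) − Σ(formed) = 8979 − 11732 = −2753 kJ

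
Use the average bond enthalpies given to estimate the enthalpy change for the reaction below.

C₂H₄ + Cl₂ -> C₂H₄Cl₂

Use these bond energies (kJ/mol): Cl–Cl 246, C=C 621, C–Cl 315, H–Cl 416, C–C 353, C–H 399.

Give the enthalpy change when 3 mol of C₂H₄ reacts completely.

ΔH = −348 kJ

Bonds broken (reactants):
  C–H: 4 × 399 = 1596
  C=C: 1 × 621 = 621
  Cl–Cl: 1 × 246 = 246
  Σ(broken) = 2463 kJ
Bonds formed (products):
  C–C: 1 × 353 = 353
  C–Cl: 2 × 315 = 630
  C–H: 4 × 399 = 1596
  Σ(formed) = 2579 kJ
ΔH = Σ(broken) − Σ(formed) = 2463 − 2579 = −116 kJ
For 3× the reaction as written: 3 × (−116) = −348 kJ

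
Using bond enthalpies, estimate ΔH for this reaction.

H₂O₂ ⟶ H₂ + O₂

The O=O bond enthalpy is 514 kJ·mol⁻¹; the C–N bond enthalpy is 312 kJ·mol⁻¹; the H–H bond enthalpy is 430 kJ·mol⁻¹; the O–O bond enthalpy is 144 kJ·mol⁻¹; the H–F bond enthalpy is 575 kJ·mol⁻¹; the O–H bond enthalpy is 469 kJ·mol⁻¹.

Bonds broken (reactants):
  O–H: 2 × 469 = 938
  O–O: 1 × 144 = 144
  Σ(broken) = 1082 kJ
Bonds formed (products):
  H–H: 1 × 430 = 430
  O=O: 1 × 514 = 514
  Σ(formed) = 944 kJ
ΔH = Σ(broken) − Σ(formed) = 1082 − 944 = +138 kJ

ΔH ≈ +138 kJ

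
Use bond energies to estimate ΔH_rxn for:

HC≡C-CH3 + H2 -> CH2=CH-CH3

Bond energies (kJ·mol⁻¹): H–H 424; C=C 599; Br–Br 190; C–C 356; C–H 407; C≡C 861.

Bonds broken (reactants):
  C≡C: 1 × 861 = 861
  C–C: 1 × 356 = 356
  C–H: 4 × 407 = 1628
  H–H: 1 × 424 = 424
  Σ(broken) = 3269 kJ
Bonds formed (products):
  C–C: 1 × 356 = 356
  C–H: 6 × 407 = 2442
  C=C: 1 × 599 = 599
  Σ(formed) = 3397 kJ
ΔH = Σ(broken) − Σ(formed) = 3269 − 3397 = −128 kJ

ΔH ≈ −128 kJ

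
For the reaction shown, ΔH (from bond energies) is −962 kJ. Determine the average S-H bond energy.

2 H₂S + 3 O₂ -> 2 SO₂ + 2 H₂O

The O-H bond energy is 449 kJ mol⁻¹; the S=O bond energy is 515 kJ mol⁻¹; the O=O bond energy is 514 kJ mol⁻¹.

D(S-H) ≈ 338 kJ/mol

Let D be the S-H bond energy.
Σ(broken) = 3×514 + 4×D = 1542 + 4D
Σ(formed) = 4×449 + 4×515 = 3856
ΔH = Σ(broken) − Σ(formed) = (1542 + 4D) − (3856) = −2314 + 4D
Setting this equal to −962 kJ gives 4D = 1352, so D = 338 kJ/mol.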